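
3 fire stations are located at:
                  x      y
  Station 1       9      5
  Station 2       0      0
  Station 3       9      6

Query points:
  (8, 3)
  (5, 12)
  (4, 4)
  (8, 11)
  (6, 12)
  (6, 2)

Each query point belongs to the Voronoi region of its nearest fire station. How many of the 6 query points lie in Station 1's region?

3

(8, 3) — d² to each: Station 1:5, Station 2:73, Station 3:10 → nearest is Station 1
(5, 12) — d² to each: Station 1:65, Station 2:169, Station 3:52 → nearest is Station 3
(4, 4) — d² to each: Station 1:26, Station 2:32, Station 3:29 → nearest is Station 1
(8, 11) — d² to each: Station 1:37, Station 2:185, Station 3:26 → nearest is Station 3
(6, 12) — d² to each: Station 1:58, Station 2:180, Station 3:45 → nearest is Station 3
(6, 2) — d² to each: Station 1:18, Station 2:40, Station 3:25 → nearest is Station 1
3 of the 6 points have Station 1 as nearest.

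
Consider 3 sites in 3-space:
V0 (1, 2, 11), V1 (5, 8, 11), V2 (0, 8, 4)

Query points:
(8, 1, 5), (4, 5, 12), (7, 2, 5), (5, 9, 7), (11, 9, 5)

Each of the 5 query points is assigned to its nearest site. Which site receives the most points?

V1

(8, 1, 5) — d² to each: V0:86, V1:94, V2:114 → nearest is V0
(4, 5, 12) — d² to each: V0:19, V1:11, V2:89 → nearest is V1
(7, 2, 5) — d² to each: V0:72, V1:76, V2:86 → nearest is V0
(5, 9, 7) — d² to each: V0:81, V1:17, V2:35 → nearest is V1
(11, 9, 5) — d² to each: V0:185, V1:73, V2:123 → nearest is V1
Tally — V0:2, V1:3. V1 captures the most (3).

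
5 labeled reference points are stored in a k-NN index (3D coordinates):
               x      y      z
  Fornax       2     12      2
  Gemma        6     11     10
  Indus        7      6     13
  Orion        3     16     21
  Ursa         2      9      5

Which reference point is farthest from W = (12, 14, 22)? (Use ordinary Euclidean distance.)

Since √ is increasing, it suffices to compare squared distances:
d²(W, Fornax) = (12−2)² + (14−12)² + (22−2)² = 100 + 4 + 400 = 504
d²(W, Gemma) = (12−6)² + (14−11)² + (22−10)² = 36 + 9 + 144 = 189
d²(W, Indus) = (12−7)² + (14−6)² + (22−13)² = 25 + 64 + 81 = 170
d²(W, Orion) = (12−3)² + (14−16)² + (22−21)² = 81 + 4 + 1 = 86
d²(W, Ursa) = (12−2)² + (14−9)² + (22−5)² = 100 + 25 + 289 = 414
The largest is to Fornax.

Fornax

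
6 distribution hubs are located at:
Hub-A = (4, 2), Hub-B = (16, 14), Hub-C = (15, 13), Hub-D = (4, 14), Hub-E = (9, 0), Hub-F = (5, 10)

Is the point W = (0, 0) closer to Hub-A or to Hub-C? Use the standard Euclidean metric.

Compare squared distances:
d²(W, Hub-A) = (0−4)² + (0−2)² = 16 + 4 = 20
d²(W, Hub-C) = (0−15)² + (0−13)² = 225 + 169 = 394
20 < 394, so Hub-A is closer.

Hub-A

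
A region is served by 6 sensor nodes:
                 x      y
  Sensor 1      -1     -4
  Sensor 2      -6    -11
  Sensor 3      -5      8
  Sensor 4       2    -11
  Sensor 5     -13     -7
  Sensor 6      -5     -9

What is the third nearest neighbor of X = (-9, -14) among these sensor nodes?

Sensor 5

Squared Euclidean distances:
d²(X, Sensor 1) = (-9−(-1))² + (-14−(-4))² = 64 + 100 = 164
d²(X, Sensor 2) = (-9−(-6))² + (-14−(-11))² = 9 + 9 = 18
d²(X, Sensor 3) = (-9−(-5))² + (-14−8)² = 16 + 484 = 500
d²(X, Sensor 4) = (-9−2)² + (-14−(-11))² = 121 + 9 = 130
d²(X, Sensor 5) = (-9−(-13))² + (-14−(-7))² = 16 + 49 = 65
d²(X, Sensor 6) = (-9−(-5))² + (-14−(-9))² = 16 + 25 = 41
Sorted ascending: Sensor 2, Sensor 6, Sensor 5, Sensor 4, … — the third-nearest is Sensor 5.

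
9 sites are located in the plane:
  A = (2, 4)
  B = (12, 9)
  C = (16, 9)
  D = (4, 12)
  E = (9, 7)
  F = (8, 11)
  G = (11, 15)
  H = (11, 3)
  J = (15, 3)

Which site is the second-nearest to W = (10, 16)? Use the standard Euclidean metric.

F

Since √ is increasing, it suffices to compare squared distances:
|WA|² = (10−2)² + (16−4)² = 64 + 144 = 208
|WB|² = (10−12)² + (16−9)² = 4 + 49 = 53
|WC|² = (10−16)² + (16−9)² = 36 + 49 = 85
|WD|² = (10−4)² + (16−12)² = 36 + 16 = 52
|WE|² = (10−9)² + (16−7)² = 1 + 81 = 82
|WF|² = (10−8)² + (16−11)² = 4 + 25 = 29
|WG|² = (10−11)² + (16−15)² = 1 + 1 = 2
|WH|² = (10−11)² + (16−3)² = 1 + 169 = 170
|WJ|² = (10−15)² + (16−3)² = 25 + 169 = 194
Sorted ascending: G, F, D, … — the second-nearest is F.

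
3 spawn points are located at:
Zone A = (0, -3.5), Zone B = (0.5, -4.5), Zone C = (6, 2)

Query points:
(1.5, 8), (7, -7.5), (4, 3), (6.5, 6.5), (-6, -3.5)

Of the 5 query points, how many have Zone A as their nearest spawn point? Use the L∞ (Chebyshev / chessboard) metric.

(1.5, 8) — d to each: Zone A:11.5, Zone B:12.5, Zone C:6 → nearest is Zone C
(7, -7.5) — d to each: Zone A:7, Zone B:6.5, Zone C:9.5 → nearest is Zone B
(4, 3) — d to each: Zone A:6.5, Zone B:7.5, Zone C:2 → nearest is Zone C
(6.5, 6.5) — d to each: Zone A:10, Zone B:11, Zone C:4.5 → nearest is Zone C
(-6, -3.5) — d to each: Zone A:6, Zone B:6.5, Zone C:12 → nearest is Zone A
1 of the 5 points has Zone A as nearest.

1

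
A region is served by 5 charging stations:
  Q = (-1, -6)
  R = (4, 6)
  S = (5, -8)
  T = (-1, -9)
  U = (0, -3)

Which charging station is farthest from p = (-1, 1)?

S

Squared Euclidean distances:
|pQ|² = (-1−(-1))² + (1−(-6))² = 0 + 49 = 49
|pR|² = (-1−4)² + (1−6)² = 25 + 25 = 50
|pS|² = (-1−5)² + (1−(-8))² = 36 + 81 = 117
|pT|² = (-1−(-1))² + (1−(-9))² = 0 + 100 = 100
|pU|² = (-1−0)² + (1−(-3))² = 1 + 16 = 17
The largest is to S.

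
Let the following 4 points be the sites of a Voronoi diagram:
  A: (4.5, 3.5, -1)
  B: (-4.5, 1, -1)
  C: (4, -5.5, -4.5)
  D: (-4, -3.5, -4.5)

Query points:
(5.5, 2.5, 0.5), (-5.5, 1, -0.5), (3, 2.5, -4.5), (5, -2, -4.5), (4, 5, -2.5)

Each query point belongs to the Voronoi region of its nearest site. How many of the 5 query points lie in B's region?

1

(5.5, 2.5, 0.5) — d² to each: A:4.25, B:104.5, C:91.25, D:151.25 → nearest is A
(-5.5, 1, -0.5) — d² to each: A:106.5, B:1.25, C:148.5, D:38.5 → nearest is B
(3, 2.5, -4.5) — d² to each: A:15.5, B:70.75, C:65, D:85 → nearest is A
(5, -2, -4.5) — d² to each: A:42.75, B:111.5, C:13.25, D:83.25 → nearest is C
(4, 5, -2.5) — d² to each: A:4.75, B:90.5, C:114.25, D:140.25 → nearest is A
1 of the 5 points has B as nearest.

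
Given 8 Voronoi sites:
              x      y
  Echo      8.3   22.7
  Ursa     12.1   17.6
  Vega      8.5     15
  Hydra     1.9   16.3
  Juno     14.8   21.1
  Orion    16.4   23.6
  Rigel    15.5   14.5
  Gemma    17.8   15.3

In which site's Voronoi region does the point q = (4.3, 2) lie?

Vega

Squared Euclidean distances:
d²(q, Echo) = 16 + 428.49 = 444.49
d²(q, Ursa) = 60.84 + 243.36 = 304.2
d²(q, Vega) = 17.64 + 169 = 186.64
d²(q, Hydra) = 5.76 + 204.49 = 210.25
d²(q, Juno) = 110.25 + 364.81 = 475.06
d²(q, Orion) = 146.41 + 466.56 = 612.97
d²(q, Rigel) = 125.44 + 156.25 = 281.69
d²(q, Gemma) = 182.25 + 176.89 = 359.14
The smallest is to Vega, so q lies in the Voronoi region of Vega.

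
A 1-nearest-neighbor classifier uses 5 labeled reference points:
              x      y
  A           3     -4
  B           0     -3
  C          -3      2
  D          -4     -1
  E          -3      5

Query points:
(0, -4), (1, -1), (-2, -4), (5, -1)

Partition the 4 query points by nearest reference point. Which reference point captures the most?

(0, -4) — d² to each: A:9, B:1, C:45, D:25, E:90 → nearest is B
(1, -1) — d² to each: A:13, B:5, C:25, D:25, E:52 → nearest is B
(-2, -4) — d² to each: A:25, B:5, C:37, D:13, E:82 → nearest is B
(5, -1) — d² to each: A:13, B:29, C:73, D:81, E:100 → nearest is A
Tally — A:1, B:3. B captures the most (3).

B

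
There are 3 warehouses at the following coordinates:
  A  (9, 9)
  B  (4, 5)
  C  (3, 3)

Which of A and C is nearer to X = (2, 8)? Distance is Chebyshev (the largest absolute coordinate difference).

d(X,A) = max(7, 1) = 7
d(X,C) = max(1, 5) = 5
7 > 5, so C is closer.

C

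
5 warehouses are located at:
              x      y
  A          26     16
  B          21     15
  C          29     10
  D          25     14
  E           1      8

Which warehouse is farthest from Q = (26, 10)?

E

Squared Euclidean distances:
|QA|² = (26−26)² + (10−16)² = 0 + 36 = 36
|QB|² = (26−21)² + (10−15)² = 25 + 25 = 50
|QC|² = (26−29)² + (10−10)² = 9 + 0 = 9
|QD|² = (26−25)² + (10−14)² = 1 + 16 = 17
|QE|² = (26−1)² + (10−8)² = 625 + 4 = 629
The largest is to E.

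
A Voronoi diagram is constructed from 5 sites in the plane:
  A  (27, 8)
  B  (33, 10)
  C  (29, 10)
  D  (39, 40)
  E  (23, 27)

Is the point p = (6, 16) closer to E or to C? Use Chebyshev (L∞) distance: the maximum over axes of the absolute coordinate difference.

E

d(p,E) = max(17, 11) = 17
d(p,C) = max(23, 6) = 23
17 < 23, so E is closer.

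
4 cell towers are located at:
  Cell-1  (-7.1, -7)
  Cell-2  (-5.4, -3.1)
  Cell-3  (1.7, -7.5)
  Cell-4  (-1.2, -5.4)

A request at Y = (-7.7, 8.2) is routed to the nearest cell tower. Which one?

Cell-2

Squared Euclidean distances:
d²(Y, Cell-1) = (-7.7−(-7.1))² + (8.2−(-7))² = 0.36 + 231.04 = 231.4
d²(Y, Cell-2) = (-7.7−(-5.4))² + (8.2−(-3.1))² = 5.29 + 127.69 = 132.98
d²(Y, Cell-3) = (-7.7−1.7)² + (8.2−(-7.5))² = 88.36 + 246.49 = 334.85
d²(Y, Cell-4) = (-7.7−(-1.2))² + (8.2−(-5.4))² = 42.25 + 184.96 = 227.21
Minimum is at Cell-2.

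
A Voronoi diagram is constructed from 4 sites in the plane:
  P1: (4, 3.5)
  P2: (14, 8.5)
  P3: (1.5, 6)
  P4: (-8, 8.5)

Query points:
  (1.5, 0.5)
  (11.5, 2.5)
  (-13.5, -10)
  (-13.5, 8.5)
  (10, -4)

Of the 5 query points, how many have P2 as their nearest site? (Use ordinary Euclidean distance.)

1

(1.5, 0.5) — d² to each: P1:15.25, P2:220.25, P3:30.25, P4:154.25 → nearest is P1
(11.5, 2.5) — d² to each: P1:57.25, P2:42.25, P3:112.25, P4:416.25 → nearest is P2
(-13.5, -10) — d² to each: P1:488.5, P2:1098.5, P3:481, P4:372.5 → nearest is P4
(-13.5, 8.5) — d² to each: P1:331.25, P2:756.25, P3:231.25, P4:30.25 → nearest is P4
(10, -4) — d² to each: P1:92.25, P2:172.25, P3:172.25, P4:480.25 → nearest is P1
1 of the 5 points has P2 as nearest.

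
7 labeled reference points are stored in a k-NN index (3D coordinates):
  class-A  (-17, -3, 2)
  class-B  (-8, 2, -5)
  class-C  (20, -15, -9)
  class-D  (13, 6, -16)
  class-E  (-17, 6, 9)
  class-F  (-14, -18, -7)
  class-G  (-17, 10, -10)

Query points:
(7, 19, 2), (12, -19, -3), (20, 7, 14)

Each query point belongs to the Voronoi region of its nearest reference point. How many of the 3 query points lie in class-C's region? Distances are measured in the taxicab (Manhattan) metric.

1

(7, 19, 2) — d to each: class-A:46, class-B:39, class-C:58, class-D:37, class-E:44, class-F:67, class-G:45 → nearest is class-D
(12, -19, -3) — d to each: class-A:50, class-B:43, class-C:18, class-D:39, class-E:66, class-F:31, class-G:65 → nearest is class-C
(20, 7, 14) — d to each: class-A:59, class-B:52, class-C:45, class-D:38, class-E:43, class-F:80, class-G:64 → nearest is class-D
1 of the 3 points has class-C as nearest.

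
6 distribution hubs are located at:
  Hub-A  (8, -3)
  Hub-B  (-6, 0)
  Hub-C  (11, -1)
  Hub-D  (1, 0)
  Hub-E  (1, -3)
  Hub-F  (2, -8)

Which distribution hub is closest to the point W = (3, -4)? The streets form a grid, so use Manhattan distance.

d(W, Hub-A) = |3−8| + |-4−(-3)| = 5 + 1 = 6
d(W, Hub-B) = |3−(-6)| + |-4−0| = 9 + 4 = 13
d(W, Hub-C) = |3−11| + |-4−(-1)| = 8 + 3 = 11
d(W, Hub-D) = |3−1| + |-4−0| = 2 + 4 = 6
d(W, Hub-E) = |3−1| + |-4−(-3)| = 2 + 1 = 3
d(W, Hub-F) = |3−2| + |-4−(-8)| = 1 + 4 = 5
The smallest is to Hub-E, so W lies in the Voronoi region of Hub-E.

Hub-E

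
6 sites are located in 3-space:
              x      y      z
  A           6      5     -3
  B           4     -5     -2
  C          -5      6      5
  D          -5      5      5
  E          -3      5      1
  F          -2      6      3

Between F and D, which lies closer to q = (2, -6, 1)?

Compare squared distances:
|qF|² = (2−(-2))² + (-6−6)² + (1−3)² = 16 + 144 + 4 = 164
|qD|² = (2−(-5))² + (-6−5)² + (1−5)² = 49 + 121 + 16 = 186
164 < 186, so F is closer.

F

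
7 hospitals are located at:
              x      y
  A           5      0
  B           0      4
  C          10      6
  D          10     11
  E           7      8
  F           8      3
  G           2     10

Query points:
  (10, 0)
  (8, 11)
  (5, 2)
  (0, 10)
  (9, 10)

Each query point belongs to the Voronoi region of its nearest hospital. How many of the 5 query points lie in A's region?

1

(10, 0) — d² to each: A:25, B:116, C:36, D:121, E:73, F:13, G:164 → nearest is F
(8, 11) — d² to each: A:130, B:113, C:29, D:4, E:10, F:64, G:37 → nearest is D
(5, 2) — d² to each: A:4, B:29, C:41, D:106, E:40, F:10, G:73 → nearest is A
(0, 10) — d² to each: A:125, B:36, C:116, D:101, E:53, F:113, G:4 → nearest is G
(9, 10) — d² to each: A:116, B:117, C:17, D:2, E:8, F:50, G:49 → nearest is D
1 of the 5 points has A as nearest.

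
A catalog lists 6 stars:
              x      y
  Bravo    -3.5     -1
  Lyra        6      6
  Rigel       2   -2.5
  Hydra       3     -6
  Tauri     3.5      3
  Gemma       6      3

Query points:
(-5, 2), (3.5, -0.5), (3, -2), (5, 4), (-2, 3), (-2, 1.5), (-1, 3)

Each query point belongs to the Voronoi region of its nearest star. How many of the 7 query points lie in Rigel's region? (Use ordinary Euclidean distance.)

(-5, 2) — d² to each: Bravo:11.25, Lyra:137, Rigel:69.25, Hydra:128, Tauri:73.25, Gemma:122 → nearest is Bravo
(3.5, -0.5) — d² to each: Bravo:49.25, Lyra:48.5, Rigel:6.25, Hydra:30.5, Tauri:12.25, Gemma:18.5 → nearest is Rigel
(3, -2) — d² to each: Bravo:43.25, Lyra:73, Rigel:1.25, Hydra:16, Tauri:25.25, Gemma:34 → nearest is Rigel
(5, 4) — d² to each: Bravo:97.25, Lyra:5, Rigel:51.25, Hydra:104, Tauri:3.25, Gemma:2 → nearest is Gemma
(-2, 3) — d² to each: Bravo:18.25, Lyra:73, Rigel:46.25, Hydra:106, Tauri:30.25, Gemma:64 → nearest is Bravo
(-2, 1.5) — d² to each: Bravo:8.5, Lyra:84.25, Rigel:32, Hydra:81.25, Tauri:32.5, Gemma:66.25 → nearest is Bravo
(-1, 3) — d² to each: Bravo:22.25, Lyra:58, Rigel:39.25, Hydra:97, Tauri:20.25, Gemma:49 → nearest is Tauri
2 of the 7 points have Rigel as nearest.

2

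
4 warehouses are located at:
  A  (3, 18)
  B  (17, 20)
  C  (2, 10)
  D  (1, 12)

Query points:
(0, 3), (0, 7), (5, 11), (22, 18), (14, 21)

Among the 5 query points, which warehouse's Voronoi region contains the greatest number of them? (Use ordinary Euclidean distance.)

(0, 3) — d² to each: A:234, B:578, C:53, D:82 → nearest is C
(0, 7) — d² to each: A:130, B:458, C:13, D:26 → nearest is C
(5, 11) — d² to each: A:53, B:225, C:10, D:17 → nearest is C
(22, 18) — d² to each: A:361, B:29, C:464, D:477 → nearest is B
(14, 21) — d² to each: A:130, B:10, C:265, D:250 → nearest is B
Tally — B:2, C:3. C captures the most (3).

C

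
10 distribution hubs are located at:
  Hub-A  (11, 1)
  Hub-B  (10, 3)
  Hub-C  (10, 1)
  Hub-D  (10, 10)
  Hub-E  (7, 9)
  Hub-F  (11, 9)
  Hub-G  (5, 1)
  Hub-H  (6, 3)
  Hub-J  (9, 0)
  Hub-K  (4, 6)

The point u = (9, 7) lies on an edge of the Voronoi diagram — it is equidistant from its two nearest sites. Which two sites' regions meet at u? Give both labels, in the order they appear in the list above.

Hub-E and Hub-F

Squared distances from u to each site:
d²(u, Hub-A) = (9−11)² + (7−1)² = 4 + 36 = 40
d²(u, Hub-B) = (9−10)² + (7−3)² = 1 + 16 = 17
d²(u, Hub-C) = (9−10)² + (7−1)² = 1 + 36 = 37
d²(u, Hub-D) = (9−10)² + (7−10)² = 1 + 9 = 10
d²(u, Hub-E) = (9−7)² + (7−9)² = 4 + 4 = 8
d²(u, Hub-F) = (9−11)² + (7−9)² = 4 + 4 = 8
d²(u, Hub-G) = (9−5)² + (7−1)² = 16 + 36 = 52
d²(u, Hub-H) = (9−6)² + (7−3)² = 9 + 16 = 25
d²(u, Hub-J) = (9−9)² + (7−0)² = 0 + 49 = 49
d²(u, Hub-K) = (9−4)² + (7−6)² = 25 + 1 = 26
u is equidistant from Hub-E and Hub-F (both at squared distance 8), and every other site is strictly farther — so u lies on the Hub-E–Hub-F Voronoi edge.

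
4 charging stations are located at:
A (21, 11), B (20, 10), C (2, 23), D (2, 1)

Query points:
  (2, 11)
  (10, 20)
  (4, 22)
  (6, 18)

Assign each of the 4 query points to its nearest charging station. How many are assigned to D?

(2, 11) — d² to each: A:361, B:325, C:144, D:100 → nearest is D
(10, 20) — d² to each: A:202, B:200, C:73, D:425 → nearest is C
(4, 22) — d² to each: A:410, B:400, C:5, D:445 → nearest is C
(6, 18) — d² to each: A:274, B:260, C:41, D:305 → nearest is C
1 of the 4 points has D as nearest.

1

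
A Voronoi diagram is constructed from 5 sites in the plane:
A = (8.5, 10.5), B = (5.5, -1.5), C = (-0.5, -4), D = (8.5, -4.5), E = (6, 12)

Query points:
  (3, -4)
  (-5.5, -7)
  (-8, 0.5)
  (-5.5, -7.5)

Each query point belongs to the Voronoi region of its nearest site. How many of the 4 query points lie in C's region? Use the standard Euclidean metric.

(3, -4) — d² to each: A:240.5, B:12.5, C:12.25, D:30.5, E:265 → nearest is C
(-5.5, -7) — d² to each: A:502.25, B:151.25, C:34, D:202.25, E:493.25 → nearest is C
(-8, 0.5) — d² to each: A:372.25, B:186.25, C:76.5, D:297.25, E:328.25 → nearest is C
(-5.5, -7.5) — d² to each: A:520, B:157, C:37.25, D:205, E:512.5 → nearest is C
4 of the 4 points have C as nearest.

4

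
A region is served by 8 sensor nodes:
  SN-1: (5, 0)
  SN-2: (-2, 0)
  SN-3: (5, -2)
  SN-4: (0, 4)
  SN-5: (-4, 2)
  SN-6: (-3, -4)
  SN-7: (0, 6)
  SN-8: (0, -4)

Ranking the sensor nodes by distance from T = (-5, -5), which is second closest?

SN-8

Squared Euclidean distances:
d²(T, SN-1) = (-5−5)² + (-5−0)² = 100 + 25 = 125
d²(T, SN-2) = (-5−(-2))² + (-5−0)² = 9 + 25 = 34
d²(T, SN-3) = (-5−5)² + (-5−(-2))² = 100 + 9 = 109
d²(T, SN-4) = (-5−0)² + (-5−4)² = 25 + 81 = 106
d²(T, SN-5) = (-5−(-4))² + (-5−2)² = 1 + 49 = 50
d²(T, SN-6) = (-5−(-3))² + (-5−(-4))² = 4 + 1 = 5
d²(T, SN-7) = (-5−0)² + (-5−6)² = 25 + 121 = 146
d²(T, SN-8) = (-5−0)² + (-5−(-4))² = 25 + 1 = 26
Sorted ascending: SN-6, SN-8, SN-2, … — the second-nearest is SN-8.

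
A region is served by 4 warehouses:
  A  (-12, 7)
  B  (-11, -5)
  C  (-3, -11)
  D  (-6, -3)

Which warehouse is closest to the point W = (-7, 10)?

A

Since √ is increasing, it suffices to compare squared distances:
|WA|² = (-7−(-12))² + (10−7)² = 25 + 9 = 34
|WB|² = (-7−(-11))² + (10−(-5))² = 16 + 225 = 241
|WC|² = (-7−(-3))² + (10−(-11))² = 16 + 441 = 457
|WD|² = (-7−(-6))² + (10−(-3))² = 1 + 169 = 170
The smallest is to A, so W lies in the Voronoi region of A.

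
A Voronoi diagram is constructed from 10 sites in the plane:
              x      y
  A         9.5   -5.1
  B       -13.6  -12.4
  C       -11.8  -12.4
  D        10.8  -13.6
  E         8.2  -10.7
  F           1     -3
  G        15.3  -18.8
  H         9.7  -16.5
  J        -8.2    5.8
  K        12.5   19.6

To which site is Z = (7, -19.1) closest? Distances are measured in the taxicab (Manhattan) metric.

d(Z,A) = 2.5 + 14 = 16.5
d(Z,B) = 20.6 + 6.7 = 27.3
d(Z,C) = 18.8 + 6.7 = 25.5
d(Z,D) = 3.8 + 5.5 = 9.3
d(Z,E) = 1.2 + 8.4 = 9.6
d(Z,F) = 6 + 16.1 = 22.1
d(Z,G) = 8.3 + 0.3 = 8.6
d(Z,H) = 2.7 + 2.6 = 5.3
d(Z,J) = 15.2 + 24.9 = 40.1
d(Z,K) = 5.5 + 38.7 = 44.2
The smallest is to H, so Z lies in the Voronoi region of H.

H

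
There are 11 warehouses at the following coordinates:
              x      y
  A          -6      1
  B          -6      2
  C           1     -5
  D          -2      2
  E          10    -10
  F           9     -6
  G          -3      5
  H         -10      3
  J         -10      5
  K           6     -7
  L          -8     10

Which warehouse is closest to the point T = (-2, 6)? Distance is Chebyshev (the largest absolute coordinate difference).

G

d(T,A) = max(4, 5) = 5
d(T,B) = max(4, 4) = 4
d(T,C) = max(3, 11) = 11
d(T,D) = max(0, 4) = 4
d(T,E) = max(12, 16) = 16
d(T,F) = max(11, 12) = 12
d(T,G) = max(1, 1) = 1
d(T,H) = max(8, 3) = 8
d(T,J) = max(8, 1) = 8
d(T,K) = max(8, 13) = 13
d(T,L) = max(6, 4) = 6
The smallest is to G, so T lies in the Voronoi region of G.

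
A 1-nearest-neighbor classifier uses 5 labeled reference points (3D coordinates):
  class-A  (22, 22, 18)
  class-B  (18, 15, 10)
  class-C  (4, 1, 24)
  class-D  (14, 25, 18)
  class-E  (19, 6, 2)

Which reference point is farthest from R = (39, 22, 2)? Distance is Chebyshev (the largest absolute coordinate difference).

class-C

d(R, class-A) = max(17, 0, 16) = 17
d(R, class-B) = max(21, 7, 8) = 21
d(R, class-C) = max(35, 21, 22) = 35
d(R, class-D) = max(25, 3, 16) = 25
d(R, class-E) = max(20, 16, 0) = 20
The largest is to class-C.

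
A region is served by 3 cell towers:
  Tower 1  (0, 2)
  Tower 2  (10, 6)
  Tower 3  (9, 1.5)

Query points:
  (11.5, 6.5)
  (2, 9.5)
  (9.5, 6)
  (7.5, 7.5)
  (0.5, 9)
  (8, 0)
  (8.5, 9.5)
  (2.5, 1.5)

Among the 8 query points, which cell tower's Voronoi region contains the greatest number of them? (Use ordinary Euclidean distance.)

Tower 2

(11.5, 6.5) — d² to each: Tower 1:152.5, Tower 2:2.5, Tower 3:31.25 → nearest is Tower 2
(2, 9.5) — d² to each: Tower 1:60.25, Tower 2:76.25, Tower 3:113 → nearest is Tower 1
(9.5, 6) — d² to each: Tower 1:106.25, Tower 2:0.25, Tower 3:20.5 → nearest is Tower 2
(7.5, 7.5) — d² to each: Tower 1:86.5, Tower 2:8.5, Tower 3:38.25 → nearest is Tower 2
(0.5, 9) — d² to each: Tower 1:49.25, Tower 2:99.25, Tower 3:128.5 → nearest is Tower 1
(8, 0) — d² to each: Tower 1:68, Tower 2:40, Tower 3:3.25 → nearest is Tower 3
(8.5, 9.5) — d² to each: Tower 1:128.5, Tower 2:14.5, Tower 3:64.25 → nearest is Tower 2
(2.5, 1.5) — d² to each: Tower 1:6.5, Tower 2:76.5, Tower 3:42.25 → nearest is Tower 1
Tally — Tower 1:3, Tower 2:4, Tower 3:1. Tower 2 captures the most (4).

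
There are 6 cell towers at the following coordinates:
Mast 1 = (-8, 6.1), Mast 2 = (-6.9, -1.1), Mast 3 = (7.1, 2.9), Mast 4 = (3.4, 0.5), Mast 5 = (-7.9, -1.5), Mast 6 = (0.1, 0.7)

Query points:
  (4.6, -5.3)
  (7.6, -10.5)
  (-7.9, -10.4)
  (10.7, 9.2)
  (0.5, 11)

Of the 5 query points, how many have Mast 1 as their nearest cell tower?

(4.6, -5.3) — d² to each: Mast 1:288.72, Mast 2:149.89, Mast 3:73.49, Mast 4:35.08, Mast 5:170.69, Mast 6:56.25 → nearest is Mast 4
(7.6, -10.5) — d² to each: Mast 1:518.92, Mast 2:298.61, Mast 3:179.81, Mast 4:138.64, Mast 5:321.25, Mast 6:181.69 → nearest is Mast 4
(-7.9, -10.4) — d² to each: Mast 1:272.26, Mast 2:87.49, Mast 3:401.89, Mast 4:246.5, Mast 5:79.21, Mast 6:187.21 → nearest is Mast 5
(10.7, 9.2) — d² to each: Mast 1:359.3, Mast 2:415.85, Mast 3:52.65, Mast 4:128.98, Mast 5:460.45, Mast 6:184.61 → nearest is Mast 3
(0.5, 11) — d² to each: Mast 1:96.26, Mast 2:201.17, Mast 3:109.17, Mast 4:118.66, Mast 5:226.81, Mast 6:106.25 → nearest is Mast 1
1 of the 5 points has Mast 1 as nearest.

1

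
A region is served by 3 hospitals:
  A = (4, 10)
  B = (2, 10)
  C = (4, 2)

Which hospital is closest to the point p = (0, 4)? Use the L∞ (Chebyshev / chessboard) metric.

d(p,A) = max(4, 6) = 6
d(p,B) = max(2, 6) = 6
d(p,C) = max(4, 2) = 4
Minimum is at C.

C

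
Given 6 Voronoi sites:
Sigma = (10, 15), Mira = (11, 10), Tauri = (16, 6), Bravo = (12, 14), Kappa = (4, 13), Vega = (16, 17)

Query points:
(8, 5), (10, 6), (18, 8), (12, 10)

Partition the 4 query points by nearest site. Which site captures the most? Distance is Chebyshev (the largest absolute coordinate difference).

Mira

(8, 5) — d to each: Sigma:10, Mira:5, Tauri:8, Bravo:9, Kappa:8, Vega:12 → nearest is Mira
(10, 6) — d to each: Sigma:9, Mira:4, Tauri:6, Bravo:8, Kappa:7, Vega:11 → nearest is Mira
(18, 8) — d to each: Sigma:8, Mira:7, Tauri:2, Bravo:6, Kappa:14, Vega:9 → nearest is Tauri
(12, 10) — d to each: Sigma:5, Mira:1, Tauri:4, Bravo:4, Kappa:8, Vega:7 → nearest is Mira
Tally — Mira:3, Tauri:1. Mira captures the most (3).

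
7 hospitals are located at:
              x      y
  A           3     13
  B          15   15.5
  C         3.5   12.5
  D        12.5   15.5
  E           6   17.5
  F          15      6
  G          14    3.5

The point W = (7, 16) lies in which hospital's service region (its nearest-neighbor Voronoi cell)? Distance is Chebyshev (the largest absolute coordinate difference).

d(W,A) = max(4, 3) = 4
d(W,B) = max(8, 0.5) = 8
d(W,C) = max(3.5, 3.5) = 3.5
d(W,D) = max(5.5, 0.5) = 5.5
d(W,E) = max(1, 1.5) = 1.5
d(W,F) = max(8, 10) = 10
d(W,G) = max(7, 12.5) = 12.5
The smallest is to E, so W lies in the Voronoi region of E.

E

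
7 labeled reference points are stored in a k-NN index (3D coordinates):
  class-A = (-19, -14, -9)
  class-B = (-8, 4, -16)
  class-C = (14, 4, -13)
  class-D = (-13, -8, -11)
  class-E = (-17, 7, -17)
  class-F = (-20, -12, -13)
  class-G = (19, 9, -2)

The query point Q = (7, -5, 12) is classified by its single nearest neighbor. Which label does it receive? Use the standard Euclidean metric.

Squared Euclidean distances:
d²(Q, class-A) = (7−(-19))² + (-5−(-14))² + (12−(-9))² = 676 + 81 + 441 = 1198
d²(Q, class-B) = (7−(-8))² + (-5−4)² + (12−(-16))² = 225 + 81 + 784 = 1090
d²(Q, class-C) = (7−14)² + (-5−4)² + (12−(-13))² = 49 + 81 + 625 = 755
d²(Q, class-D) = (7−(-13))² + (-5−(-8))² + (12−(-11))² = 400 + 9 + 529 = 938
d²(Q, class-E) = (7−(-17))² + (-5−7)² + (12−(-17))² = 576 + 144 + 841 = 1561
d²(Q, class-F) = (7−(-20))² + (-5−(-12))² + (12−(-13))² = 729 + 49 + 625 = 1403
d²(Q, class-G) = (7−19)² + (-5−9)² + (12−(-2))² = 144 + 196 + 196 = 536
class-G is nearest.

class-G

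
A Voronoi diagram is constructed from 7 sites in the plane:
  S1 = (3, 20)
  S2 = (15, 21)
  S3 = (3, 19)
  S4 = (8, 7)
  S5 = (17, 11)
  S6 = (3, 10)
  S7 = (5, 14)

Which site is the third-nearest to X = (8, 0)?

Compare squared distances (the ordering matches that of the actual distances):
|XS1|² = (8−3)² + (0−20)² = 25 + 400 = 425
|XS2|² = (8−15)² + (0−21)² = 49 + 441 = 490
|XS3|² = (8−3)² + (0−19)² = 25 + 361 = 386
|XS4|² = (8−8)² + (0−7)² = 0 + 49 = 49
|XS5|² = (8−17)² + (0−11)² = 81 + 121 = 202
|XS6|² = (8−3)² + (0−10)² = 25 + 100 = 125
|XS7|² = (8−5)² + (0−14)² = 9 + 196 = 205
Sorted ascending: S4, S6, S5, S7, … — the third-nearest is S5.

S5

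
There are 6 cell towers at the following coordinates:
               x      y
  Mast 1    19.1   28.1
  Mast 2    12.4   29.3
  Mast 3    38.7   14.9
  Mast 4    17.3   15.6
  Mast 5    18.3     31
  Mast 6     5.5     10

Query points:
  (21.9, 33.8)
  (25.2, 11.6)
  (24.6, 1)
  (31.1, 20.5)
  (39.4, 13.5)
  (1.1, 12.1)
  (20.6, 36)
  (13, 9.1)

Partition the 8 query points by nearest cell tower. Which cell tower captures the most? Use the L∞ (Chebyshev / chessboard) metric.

(21.9, 33.8) — d to each: Mast 1:5.7, Mast 2:9.5, Mast 3:18.9, Mast 4:18.2, Mast 5:3.6, Mast 6:23.8 → nearest is Mast 5
(25.2, 11.6) — d to each: Mast 1:16.5, Mast 2:17.7, Mast 3:13.5, Mast 4:7.9, Mast 5:19.4, Mast 6:19.7 → nearest is Mast 4
(24.6, 1) — d to each: Mast 1:27.1, Mast 2:28.3, Mast 3:14.1, Mast 4:14.6, Mast 5:30, Mast 6:19.1 → nearest is Mast 3
(31.1, 20.5) — d to each: Mast 1:12, Mast 2:18.7, Mast 3:7.6, Mast 4:13.8, Mast 5:12.8, Mast 6:25.6 → nearest is Mast 3
(39.4, 13.5) — d to each: Mast 1:20.3, Mast 2:27, Mast 3:1.4, Mast 4:22.1, Mast 5:21.1, Mast 6:33.9 → nearest is Mast 3
(1.1, 12.1) — d to each: Mast 1:18, Mast 2:17.2, Mast 3:37.6, Mast 4:16.2, Mast 5:18.9, Mast 6:4.4 → nearest is Mast 6
(20.6, 36) — d to each: Mast 1:7.9, Mast 2:8.2, Mast 3:21.1, Mast 4:20.4, Mast 5:5, Mast 6:26 → nearest is Mast 5
(13, 9.1) — d to each: Mast 1:19, Mast 2:20.2, Mast 3:25.7, Mast 4:6.5, Mast 5:21.9, Mast 6:7.5 → nearest is Mast 4
Tally — Mast 3:3, Mast 4:2, Mast 5:2, Mast 6:1. Mast 3 captures the most (3).

Mast 3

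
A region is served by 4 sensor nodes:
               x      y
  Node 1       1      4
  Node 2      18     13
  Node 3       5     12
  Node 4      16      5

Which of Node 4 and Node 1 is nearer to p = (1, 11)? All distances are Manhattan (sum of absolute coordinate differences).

d(p, Node 4) = |1−16| + |11−5| = 15 + 6 = 21
d(p, Node 1) = |1−1| + |11−4| = 0 + 7 = 7
21 > 7, so Node 1 is closer.

Node 1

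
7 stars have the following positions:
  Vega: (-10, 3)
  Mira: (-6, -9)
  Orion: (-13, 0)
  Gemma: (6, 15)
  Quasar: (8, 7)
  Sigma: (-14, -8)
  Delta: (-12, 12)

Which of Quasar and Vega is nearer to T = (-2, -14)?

Compare squared distances:
d²(T, Quasar) = (-2−8)² + (-14−7)² = 100 + 441 = 541
d²(T, Vega) = (-2−(-10))² + (-14−3)² = 64 + 289 = 353
541 > 353, so Vega is closer.

Vega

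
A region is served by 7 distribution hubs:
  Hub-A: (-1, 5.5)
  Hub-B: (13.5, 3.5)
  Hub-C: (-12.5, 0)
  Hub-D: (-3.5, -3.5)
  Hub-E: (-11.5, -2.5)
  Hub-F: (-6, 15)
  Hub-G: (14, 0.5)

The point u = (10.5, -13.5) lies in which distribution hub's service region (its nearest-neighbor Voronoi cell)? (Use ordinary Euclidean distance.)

Hub-G

Since √ is increasing, it suffices to compare squared distances:
d²(u, Hub-A) = (10.5−(-1))² + (-13.5−5.5)² = 132.25 + 361 = 493.25
d²(u, Hub-B) = (10.5−13.5)² + (-13.5−3.5)² = 9 + 289 = 298
d²(u, Hub-C) = (10.5−(-12.5))² + (-13.5−0)² = 529 + 182.25 = 711.25
d²(u, Hub-D) = (10.5−(-3.5))² + (-13.5−(-3.5))² = 196 + 100 = 296
d²(u, Hub-E) = (10.5−(-11.5))² + (-13.5−(-2.5))² = 484 + 121 = 605
d²(u, Hub-F) = (10.5−(-6))² + (-13.5−15)² = 272.25 + 812.25 = 1084.5
d²(u, Hub-G) = (10.5−14)² + (-13.5−0.5)² = 12.25 + 196 = 208.25
The smallest is to Hub-G, so u lies in the Voronoi region of Hub-G.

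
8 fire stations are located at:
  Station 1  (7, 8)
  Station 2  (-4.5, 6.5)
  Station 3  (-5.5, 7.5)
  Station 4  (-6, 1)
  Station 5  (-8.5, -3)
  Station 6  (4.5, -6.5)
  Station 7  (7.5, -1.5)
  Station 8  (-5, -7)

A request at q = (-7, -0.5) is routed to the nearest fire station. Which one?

Station 4

Compare squared distances (the ordering matches that of the actual distances):
d²(q, Station 1) = (-7−7)² + (-0.5−8)² = 196 + 72.25 = 268.25
d²(q, Station 2) = (-7−(-4.5))² + (-0.5−6.5)² = 6.25 + 49 = 55.25
d²(q, Station 3) = (-7−(-5.5))² + (-0.5−7.5)² = 2.25 + 64 = 66.25
d²(q, Station 4) = (-7−(-6))² + (-0.5−1)² = 1 + 2.25 = 3.25
d²(q, Station 5) = (-7−(-8.5))² + (-0.5−(-3))² = 2.25 + 6.25 = 8.5
d²(q, Station 6) = (-7−4.5)² + (-0.5−(-6.5))² = 132.25 + 36 = 168.25
d²(q, Station 7) = (-7−7.5)² + (-0.5−(-1.5))² = 210.25 + 1 = 211.25
d²(q, Station 8) = (-7−(-5))² + (-0.5−(-7))² = 4 + 42.25 = 46.25
Station 4 is nearest.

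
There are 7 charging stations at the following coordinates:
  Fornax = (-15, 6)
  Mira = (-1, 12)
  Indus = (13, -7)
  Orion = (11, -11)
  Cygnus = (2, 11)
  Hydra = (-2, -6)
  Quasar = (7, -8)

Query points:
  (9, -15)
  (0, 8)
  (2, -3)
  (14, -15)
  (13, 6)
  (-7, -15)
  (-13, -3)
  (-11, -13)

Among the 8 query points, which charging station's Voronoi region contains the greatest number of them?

Hydra

(9, -15) — d² to each: Fornax:1017, Mira:829, Indus:80, Orion:20, Cygnus:725, Hydra:202, Quasar:53 → nearest is Orion
(0, 8) — d² to each: Fornax:229, Mira:17, Indus:394, Orion:482, Cygnus:13, Hydra:200, Quasar:305 → nearest is Cygnus
(2, -3) — d² to each: Fornax:370, Mira:234, Indus:137, Orion:145, Cygnus:196, Hydra:25, Quasar:50 → nearest is Hydra
(14, -15) — d² to each: Fornax:1282, Mira:954, Indus:65, Orion:25, Cygnus:820, Hydra:337, Quasar:98 → nearest is Orion
(13, 6) — d² to each: Fornax:784, Mira:232, Indus:169, Orion:293, Cygnus:146, Hydra:369, Quasar:232 → nearest is Cygnus
(-7, -15) — d² to each: Fornax:505, Mira:765, Indus:464, Orion:340, Cygnus:757, Hydra:106, Quasar:245 → nearest is Hydra
(-13, -3) — d² to each: Fornax:85, Mira:369, Indus:692, Orion:640, Cygnus:421, Hydra:130, Quasar:425 → nearest is Fornax
(-11, -13) — d² to each: Fornax:377, Mira:725, Indus:612, Orion:488, Cygnus:745, Hydra:130, Quasar:349 → nearest is Hydra
Tally — Fornax:1, Orion:2, Cygnus:2, Hydra:3. Hydra captures the most (3).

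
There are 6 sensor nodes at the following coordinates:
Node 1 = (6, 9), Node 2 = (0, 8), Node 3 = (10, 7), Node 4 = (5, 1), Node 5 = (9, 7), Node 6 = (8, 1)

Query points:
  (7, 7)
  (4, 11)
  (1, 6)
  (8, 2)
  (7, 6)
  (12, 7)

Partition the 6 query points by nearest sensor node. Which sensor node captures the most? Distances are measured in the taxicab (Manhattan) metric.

Node 5

(7, 7) — d to each: Node 1:3, Node 2:8, Node 3:3, Node 4:8, Node 5:2, Node 6:7 → nearest is Node 5
(4, 11) — d to each: Node 1:4, Node 2:7, Node 3:10, Node 4:11, Node 5:9, Node 6:14 → nearest is Node 1
(1, 6) — d to each: Node 1:8, Node 2:3, Node 3:10, Node 4:9, Node 5:9, Node 6:12 → nearest is Node 2
(8, 2) — d to each: Node 1:9, Node 2:14, Node 3:7, Node 4:4, Node 5:6, Node 6:1 → nearest is Node 6
(7, 6) — d to each: Node 1:4, Node 2:9, Node 3:4, Node 4:7, Node 5:3, Node 6:6 → nearest is Node 5
(12, 7) — d to each: Node 1:8, Node 2:13, Node 3:2, Node 4:13, Node 5:3, Node 6:10 → nearest is Node 3
Tally — Node 1:1, Node 2:1, Node 3:1, Node 5:2, Node 6:1. Node 5 captures the most (2).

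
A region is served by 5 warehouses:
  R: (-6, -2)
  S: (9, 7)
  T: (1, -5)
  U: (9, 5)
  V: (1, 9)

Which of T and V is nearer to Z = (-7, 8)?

Compare squared distances:
|ZT|² = (-7−1)² + (8−(-5))² = 64 + 169 = 233
|ZV|² = (-7−1)² + (8−9)² = 64 + 1 = 65
233 > 65, so V is closer.

V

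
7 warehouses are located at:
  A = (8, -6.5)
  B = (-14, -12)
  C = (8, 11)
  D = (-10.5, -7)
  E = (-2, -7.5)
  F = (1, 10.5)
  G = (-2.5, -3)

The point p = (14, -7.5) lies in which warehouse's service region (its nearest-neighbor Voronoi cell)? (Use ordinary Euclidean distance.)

A

Since √ is increasing, it suffices to compare squared distances:
|pA|² = (14−8)² + (-7.5−(-6.5))² = 36 + 1 = 37
|pB|² = (14−(-14))² + (-7.5−(-12))² = 784 + 20.25 = 804.25
|pC|² = (14−8)² + (-7.5−11)² = 36 + 342.25 = 378.25
|pD|² = (14−(-10.5))² + (-7.5−(-7))² = 600.25 + 0.25 = 600.5
|pE|² = (14−(-2))² + (-7.5−(-7.5))² = 256 + 0 = 256
|pF|² = (14−1)² + (-7.5−10.5)² = 169 + 324 = 493
|pG|² = (14−(-2.5))² + (-7.5−(-3))² = 272.25 + 20.25 = 292.5
A is nearest.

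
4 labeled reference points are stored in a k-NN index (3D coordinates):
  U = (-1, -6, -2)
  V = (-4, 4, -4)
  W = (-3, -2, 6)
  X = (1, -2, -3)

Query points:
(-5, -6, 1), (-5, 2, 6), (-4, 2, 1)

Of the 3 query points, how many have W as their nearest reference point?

1

(-5, -6, 1) — d² to each: U:25, V:126, W:45, X:68 → nearest is U
(-5, 2, 6) — d² to each: U:144, V:105, W:20, X:133 → nearest is W
(-4, 2, 1) — d² to each: U:82, V:29, W:42, X:57 → nearest is V
1 of the 3 points has W as nearest.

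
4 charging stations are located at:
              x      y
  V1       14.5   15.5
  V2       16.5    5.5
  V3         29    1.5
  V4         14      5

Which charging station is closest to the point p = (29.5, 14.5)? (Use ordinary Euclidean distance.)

Compare squared distances (the ordering matches that of the actual distances):
|pV1|² = (29.5−14.5)² + (14.5−15.5)² = 225 + 1 = 226
|pV2|² = (29.5−16.5)² + (14.5−5.5)² = 169 + 81 = 250
|pV3|² = (29.5−29)² + (14.5−1.5)² = 0.25 + 169 = 169.25
|pV4|² = (29.5−14)² + (14.5−5)² = 240.25 + 90.25 = 330.5
V3 is nearest.

V3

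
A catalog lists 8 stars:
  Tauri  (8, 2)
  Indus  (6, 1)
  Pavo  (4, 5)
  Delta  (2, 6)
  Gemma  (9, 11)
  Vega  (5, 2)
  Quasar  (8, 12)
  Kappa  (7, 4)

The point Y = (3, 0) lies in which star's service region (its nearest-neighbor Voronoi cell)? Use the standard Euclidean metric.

Since √ is increasing, it suffices to compare squared distances:
d²(Y, Tauri) = (3−8)² + (0−2)² = 25 + 4 = 29
d²(Y, Indus) = (3−6)² + (0−1)² = 9 + 1 = 10
d²(Y, Pavo) = (3−4)² + (0−5)² = 1 + 25 = 26
d²(Y, Delta) = (3−2)² + (0−6)² = 1 + 36 = 37
d²(Y, Gemma) = (3−9)² + (0−11)² = 36 + 121 = 157
d²(Y, Vega) = (3−5)² + (0−2)² = 4 + 4 = 8
d²(Y, Quasar) = (3−8)² + (0−12)² = 25 + 144 = 169
d²(Y, Kappa) = (3−7)² + (0−4)² = 16 + 16 = 32
Vega is nearest.

Vega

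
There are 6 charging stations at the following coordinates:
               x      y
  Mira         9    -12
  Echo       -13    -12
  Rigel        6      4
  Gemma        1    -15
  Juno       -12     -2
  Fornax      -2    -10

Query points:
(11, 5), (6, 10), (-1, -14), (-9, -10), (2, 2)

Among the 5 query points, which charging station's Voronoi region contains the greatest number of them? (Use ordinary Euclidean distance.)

Rigel

(11, 5) — d² to each: Mira:293, Echo:865, Rigel:26, Gemma:500, Juno:578, Fornax:394 → nearest is Rigel
(6, 10) — d² to each: Mira:493, Echo:845, Rigel:36, Gemma:650, Juno:468, Fornax:464 → nearest is Rigel
(-1, -14) — d² to each: Mira:104, Echo:148, Rigel:373, Gemma:5, Juno:265, Fornax:17 → nearest is Gemma
(-9, -10) — d² to each: Mira:328, Echo:20, Rigel:421, Gemma:125, Juno:73, Fornax:49 → nearest is Echo
(2, 2) — d² to each: Mira:245, Echo:421, Rigel:20, Gemma:290, Juno:212, Fornax:160 → nearest is Rigel
Tally — Echo:1, Rigel:3, Gemma:1. Rigel captures the most (3).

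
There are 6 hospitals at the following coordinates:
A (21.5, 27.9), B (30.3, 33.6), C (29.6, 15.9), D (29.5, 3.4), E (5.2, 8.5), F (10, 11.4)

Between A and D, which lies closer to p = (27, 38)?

Compare squared distances:
|pA|² = (27−21.5)² + (38−27.9)² = 30.25 + 102.01 = 132.26
|pD|² = (27−29.5)² + (38−3.4)² = 6.25 + 1197.16 = 1203.41
132.26 < 1203.41, so A is closer.

A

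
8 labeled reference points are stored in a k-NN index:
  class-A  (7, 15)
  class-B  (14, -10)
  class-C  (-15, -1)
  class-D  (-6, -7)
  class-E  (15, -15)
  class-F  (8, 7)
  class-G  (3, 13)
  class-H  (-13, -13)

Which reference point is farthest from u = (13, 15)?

Since √ is increasing, it suffices to compare squared distances:
d²(u, class-A) = (13−7)² + (15−15)² = 36 + 0 = 36
d²(u, class-B) = (13−14)² + (15−(-10))² = 1 + 625 = 626
d²(u, class-C) = (13−(-15))² + (15−(-1))² = 784 + 256 = 1040
d²(u, class-D) = (13−(-6))² + (15−(-7))² = 361 + 484 = 845
d²(u, class-E) = (13−15)² + (15−(-15))² = 4 + 900 = 904
d²(u, class-F) = (13−8)² + (15−7)² = 25 + 64 = 89
d²(u, class-G) = (13−3)² + (15−13)² = 100 + 4 = 104
d²(u, class-H) = (13−(-13))² + (15−(-13))² = 676 + 784 = 1460
The largest is to class-H.

class-H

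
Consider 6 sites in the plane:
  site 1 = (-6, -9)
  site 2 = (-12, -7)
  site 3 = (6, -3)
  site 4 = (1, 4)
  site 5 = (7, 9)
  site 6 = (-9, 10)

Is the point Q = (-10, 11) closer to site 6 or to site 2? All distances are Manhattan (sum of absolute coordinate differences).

d(Q, site 6) = |-10−(-9)| + |11−10| = 1 + 1 = 2
d(Q, site 2) = |-10−(-12)| + |11−(-7)| = 2 + 18 = 20
2 < 20, so site 6 is closer.

site 6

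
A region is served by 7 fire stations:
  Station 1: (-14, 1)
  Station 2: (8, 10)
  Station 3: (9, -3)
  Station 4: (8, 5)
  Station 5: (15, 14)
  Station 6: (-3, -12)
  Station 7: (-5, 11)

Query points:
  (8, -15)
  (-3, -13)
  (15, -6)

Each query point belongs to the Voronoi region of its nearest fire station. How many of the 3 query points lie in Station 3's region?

(8, -15) — d² to each: Station 1:740, Station 2:625, Station 3:145, Station 4:400, Station 5:890, Station 6:130, Station 7:845 → nearest is Station 6
(-3, -13) — d² to each: Station 1:317, Station 2:650, Station 3:244, Station 4:445, Station 5:1053, Station 6:1, Station 7:580 → nearest is Station 6
(15, -6) — d² to each: Station 1:890, Station 2:305, Station 3:45, Station 4:170, Station 5:400, Station 6:360, Station 7:689 → nearest is Station 3
1 of the 3 points has Station 3 as nearest.

1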